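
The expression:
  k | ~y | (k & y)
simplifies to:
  k | ~y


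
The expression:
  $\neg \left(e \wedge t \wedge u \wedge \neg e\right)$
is always true.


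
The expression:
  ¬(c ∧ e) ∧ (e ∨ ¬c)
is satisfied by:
  {c: False}


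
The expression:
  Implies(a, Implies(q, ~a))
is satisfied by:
  {q: False, a: False}
  {a: True, q: False}
  {q: True, a: False}


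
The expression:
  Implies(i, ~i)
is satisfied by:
  {i: False}


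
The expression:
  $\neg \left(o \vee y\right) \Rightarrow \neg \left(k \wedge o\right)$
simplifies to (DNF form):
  $\text{True}$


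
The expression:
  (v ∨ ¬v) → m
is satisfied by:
  {m: True}


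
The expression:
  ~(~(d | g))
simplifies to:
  d | g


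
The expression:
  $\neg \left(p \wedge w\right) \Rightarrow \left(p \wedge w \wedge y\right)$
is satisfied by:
  {p: True, w: True}


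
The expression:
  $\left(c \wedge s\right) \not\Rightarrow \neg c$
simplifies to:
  $c \wedge s$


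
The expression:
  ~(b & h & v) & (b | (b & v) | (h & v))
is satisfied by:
  {b: True, v: False, h: False}
  {b: True, h: True, v: False}
  {b: True, v: True, h: False}
  {h: True, v: True, b: False}


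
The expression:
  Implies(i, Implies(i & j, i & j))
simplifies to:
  True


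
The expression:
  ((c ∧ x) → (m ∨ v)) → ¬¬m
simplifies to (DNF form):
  m ∨ (c ∧ x ∧ ¬v)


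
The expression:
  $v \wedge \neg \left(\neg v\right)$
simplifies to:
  $v$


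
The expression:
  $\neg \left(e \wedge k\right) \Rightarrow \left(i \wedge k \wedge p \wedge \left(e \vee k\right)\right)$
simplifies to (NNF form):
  $k \wedge \left(e \vee i\right) \wedge \left(e \vee p\right)$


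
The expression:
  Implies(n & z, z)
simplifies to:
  True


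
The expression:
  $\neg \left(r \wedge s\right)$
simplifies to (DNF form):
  $\neg r \vee \neg s$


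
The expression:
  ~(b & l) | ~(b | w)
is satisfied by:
  {l: False, b: False}
  {b: True, l: False}
  {l: True, b: False}


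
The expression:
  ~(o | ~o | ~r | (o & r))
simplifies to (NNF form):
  False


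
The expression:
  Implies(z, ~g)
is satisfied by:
  {g: False, z: False}
  {z: True, g: False}
  {g: True, z: False}


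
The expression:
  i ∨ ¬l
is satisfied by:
  {i: True, l: False}
  {l: False, i: False}
  {l: True, i: True}


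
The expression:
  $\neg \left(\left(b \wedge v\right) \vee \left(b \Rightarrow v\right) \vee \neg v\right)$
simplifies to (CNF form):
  $\text{False}$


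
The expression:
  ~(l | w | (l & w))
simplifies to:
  ~l & ~w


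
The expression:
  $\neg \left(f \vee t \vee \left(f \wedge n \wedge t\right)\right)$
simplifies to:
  $\neg f \wedge \neg t$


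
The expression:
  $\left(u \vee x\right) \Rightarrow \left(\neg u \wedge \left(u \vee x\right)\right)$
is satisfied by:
  {u: False}


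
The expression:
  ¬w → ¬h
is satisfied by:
  {w: True, h: False}
  {h: False, w: False}
  {h: True, w: True}


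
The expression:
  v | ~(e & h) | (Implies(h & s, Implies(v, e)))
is always true.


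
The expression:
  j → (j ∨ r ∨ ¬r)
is always true.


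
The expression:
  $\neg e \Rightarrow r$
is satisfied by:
  {r: True, e: True}
  {r: True, e: False}
  {e: True, r: False}


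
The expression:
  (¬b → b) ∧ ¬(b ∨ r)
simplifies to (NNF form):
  False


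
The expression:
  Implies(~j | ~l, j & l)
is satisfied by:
  {j: True, l: True}


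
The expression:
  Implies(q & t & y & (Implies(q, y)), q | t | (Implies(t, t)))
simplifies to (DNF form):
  True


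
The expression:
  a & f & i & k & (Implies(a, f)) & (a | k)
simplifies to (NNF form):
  a & f & i & k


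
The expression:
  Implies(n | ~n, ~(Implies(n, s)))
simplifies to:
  n & ~s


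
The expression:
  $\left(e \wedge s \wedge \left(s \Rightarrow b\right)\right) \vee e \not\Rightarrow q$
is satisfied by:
  {b: True, s: True, e: True, q: False}
  {b: True, e: True, s: False, q: False}
  {s: True, e: True, b: False, q: False}
  {e: True, b: False, s: False, q: False}
  {b: True, q: True, s: True, e: True}


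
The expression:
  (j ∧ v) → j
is always true.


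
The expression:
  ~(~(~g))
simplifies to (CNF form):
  ~g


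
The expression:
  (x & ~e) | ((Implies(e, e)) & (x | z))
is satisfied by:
  {x: True, z: True}
  {x: True, z: False}
  {z: True, x: False}


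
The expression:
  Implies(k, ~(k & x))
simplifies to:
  ~k | ~x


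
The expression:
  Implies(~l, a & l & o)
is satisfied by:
  {l: True}


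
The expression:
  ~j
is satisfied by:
  {j: False}


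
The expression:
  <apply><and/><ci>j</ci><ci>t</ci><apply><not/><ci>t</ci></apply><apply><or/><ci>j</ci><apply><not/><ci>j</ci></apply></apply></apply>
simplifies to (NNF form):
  <false/>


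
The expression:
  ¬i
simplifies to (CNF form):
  ¬i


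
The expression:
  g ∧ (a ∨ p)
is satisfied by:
  {a: True, p: True, g: True}
  {a: True, g: True, p: False}
  {p: True, g: True, a: False}


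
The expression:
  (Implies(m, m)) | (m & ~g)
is always true.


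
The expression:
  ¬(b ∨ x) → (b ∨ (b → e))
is always true.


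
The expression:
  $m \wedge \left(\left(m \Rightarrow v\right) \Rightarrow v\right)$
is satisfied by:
  {m: True}


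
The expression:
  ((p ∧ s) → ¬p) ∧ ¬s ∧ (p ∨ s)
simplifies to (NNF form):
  p ∧ ¬s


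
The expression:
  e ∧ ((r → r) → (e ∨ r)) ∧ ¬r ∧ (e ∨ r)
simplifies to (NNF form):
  e ∧ ¬r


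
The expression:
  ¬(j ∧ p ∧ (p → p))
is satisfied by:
  {p: False, j: False}
  {j: True, p: False}
  {p: True, j: False}


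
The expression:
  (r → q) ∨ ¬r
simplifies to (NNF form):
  q ∨ ¬r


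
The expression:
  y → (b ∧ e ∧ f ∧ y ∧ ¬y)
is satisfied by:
  {y: False}


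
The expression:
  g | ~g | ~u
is always true.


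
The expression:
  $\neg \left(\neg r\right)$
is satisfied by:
  {r: True}


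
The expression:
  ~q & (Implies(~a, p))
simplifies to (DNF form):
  (a & ~q) | (p & ~q)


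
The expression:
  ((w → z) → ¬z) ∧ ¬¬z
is never true.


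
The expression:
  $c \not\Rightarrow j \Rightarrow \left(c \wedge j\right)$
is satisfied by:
  {j: True, c: False}
  {c: False, j: False}
  {c: True, j: True}


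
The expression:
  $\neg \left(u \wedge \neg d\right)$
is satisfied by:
  {d: True, u: False}
  {u: False, d: False}
  {u: True, d: True}


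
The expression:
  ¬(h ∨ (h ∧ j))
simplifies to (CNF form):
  ¬h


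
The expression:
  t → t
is always true.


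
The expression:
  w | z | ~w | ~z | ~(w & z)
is always true.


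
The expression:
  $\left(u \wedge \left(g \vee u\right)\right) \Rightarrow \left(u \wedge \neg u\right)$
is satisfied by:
  {u: False}


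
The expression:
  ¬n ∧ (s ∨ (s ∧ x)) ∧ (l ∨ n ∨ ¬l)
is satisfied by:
  {s: True, n: False}


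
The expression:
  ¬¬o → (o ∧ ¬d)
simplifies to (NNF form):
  ¬d ∨ ¬o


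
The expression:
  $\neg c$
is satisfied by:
  {c: False}


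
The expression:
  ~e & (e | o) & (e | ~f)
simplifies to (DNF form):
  o & ~e & ~f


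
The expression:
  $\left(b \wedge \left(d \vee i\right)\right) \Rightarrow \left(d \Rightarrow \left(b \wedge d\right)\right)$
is always true.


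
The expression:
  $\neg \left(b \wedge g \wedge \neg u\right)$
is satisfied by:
  {u: True, g: False, b: False}
  {g: False, b: False, u: False}
  {b: True, u: True, g: False}
  {b: True, g: False, u: False}
  {u: True, g: True, b: False}
  {g: True, u: False, b: False}
  {b: True, g: True, u: True}


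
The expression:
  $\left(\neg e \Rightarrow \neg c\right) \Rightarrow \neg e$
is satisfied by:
  {e: False}


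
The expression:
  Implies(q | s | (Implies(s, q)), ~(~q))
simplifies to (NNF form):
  q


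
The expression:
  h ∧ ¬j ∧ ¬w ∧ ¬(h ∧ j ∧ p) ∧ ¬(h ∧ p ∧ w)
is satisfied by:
  {h: True, w: False, j: False}


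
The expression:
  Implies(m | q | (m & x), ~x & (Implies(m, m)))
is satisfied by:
  {m: False, x: False, q: False}
  {q: True, m: False, x: False}
  {m: True, q: False, x: False}
  {q: True, m: True, x: False}
  {x: True, q: False, m: False}


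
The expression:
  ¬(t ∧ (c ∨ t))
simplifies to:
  ¬t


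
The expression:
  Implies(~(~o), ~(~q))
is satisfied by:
  {q: True, o: False}
  {o: False, q: False}
  {o: True, q: True}


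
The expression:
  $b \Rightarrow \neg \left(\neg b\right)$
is always true.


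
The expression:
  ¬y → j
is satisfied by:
  {y: True, j: True}
  {y: True, j: False}
  {j: True, y: False}


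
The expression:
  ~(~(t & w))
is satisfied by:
  {t: True, w: True}


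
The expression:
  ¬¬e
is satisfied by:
  {e: True}


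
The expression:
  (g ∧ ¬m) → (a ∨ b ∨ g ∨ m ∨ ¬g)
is always true.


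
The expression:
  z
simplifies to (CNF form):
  z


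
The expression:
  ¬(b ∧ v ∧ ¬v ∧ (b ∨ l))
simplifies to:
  True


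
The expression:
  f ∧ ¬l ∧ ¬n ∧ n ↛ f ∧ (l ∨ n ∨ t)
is never true.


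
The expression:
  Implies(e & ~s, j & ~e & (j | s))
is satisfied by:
  {s: True, e: False}
  {e: False, s: False}
  {e: True, s: True}


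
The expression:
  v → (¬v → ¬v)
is always true.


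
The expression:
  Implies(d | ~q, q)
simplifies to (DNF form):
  q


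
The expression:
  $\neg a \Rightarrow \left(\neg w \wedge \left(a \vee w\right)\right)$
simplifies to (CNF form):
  $a$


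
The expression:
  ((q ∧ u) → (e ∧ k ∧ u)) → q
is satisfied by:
  {q: True}


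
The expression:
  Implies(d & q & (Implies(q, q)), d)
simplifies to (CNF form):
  True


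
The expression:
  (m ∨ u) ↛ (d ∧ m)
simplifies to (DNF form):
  (m ∧ ¬d) ∨ (u ∧ ¬m)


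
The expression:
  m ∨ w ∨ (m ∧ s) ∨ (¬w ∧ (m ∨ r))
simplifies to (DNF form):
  m ∨ r ∨ w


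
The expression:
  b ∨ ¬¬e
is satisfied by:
  {b: True, e: True}
  {b: True, e: False}
  {e: True, b: False}


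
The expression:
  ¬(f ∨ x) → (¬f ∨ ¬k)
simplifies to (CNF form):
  True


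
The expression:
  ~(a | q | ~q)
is never true.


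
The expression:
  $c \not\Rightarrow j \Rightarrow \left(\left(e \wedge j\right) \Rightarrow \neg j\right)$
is always true.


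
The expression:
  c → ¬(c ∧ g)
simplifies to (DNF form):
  ¬c ∨ ¬g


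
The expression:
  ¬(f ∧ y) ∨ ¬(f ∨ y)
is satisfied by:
  {y: False, f: False}
  {f: True, y: False}
  {y: True, f: False}


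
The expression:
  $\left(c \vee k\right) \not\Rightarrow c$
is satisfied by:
  {k: True, c: False}


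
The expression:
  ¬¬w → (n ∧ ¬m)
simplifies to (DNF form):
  (n ∧ ¬m) ∨ ¬w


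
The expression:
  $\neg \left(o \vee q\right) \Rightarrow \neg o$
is always true.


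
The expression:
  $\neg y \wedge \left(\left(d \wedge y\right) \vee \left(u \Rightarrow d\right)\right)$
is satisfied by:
  {d: True, u: False, y: False}
  {u: False, y: False, d: False}
  {d: True, u: True, y: False}


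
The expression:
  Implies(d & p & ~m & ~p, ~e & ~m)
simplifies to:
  True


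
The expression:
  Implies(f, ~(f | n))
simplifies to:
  ~f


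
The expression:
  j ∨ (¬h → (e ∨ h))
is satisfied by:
  {e: True, h: True, j: True}
  {e: True, h: True, j: False}
  {e: True, j: True, h: False}
  {e: True, j: False, h: False}
  {h: True, j: True, e: False}
  {h: True, j: False, e: False}
  {j: True, h: False, e: False}


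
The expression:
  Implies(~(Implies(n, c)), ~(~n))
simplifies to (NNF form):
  True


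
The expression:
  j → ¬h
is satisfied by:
  {h: False, j: False}
  {j: True, h: False}
  {h: True, j: False}


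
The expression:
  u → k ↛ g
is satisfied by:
  {k: True, g: False, u: False}
  {g: False, u: False, k: False}
  {k: True, g: True, u: False}
  {g: True, k: False, u: False}
  {u: True, k: True, g: False}


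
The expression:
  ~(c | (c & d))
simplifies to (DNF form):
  ~c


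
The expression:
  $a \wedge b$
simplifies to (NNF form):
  $a \wedge b$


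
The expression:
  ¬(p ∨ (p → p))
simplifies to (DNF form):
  False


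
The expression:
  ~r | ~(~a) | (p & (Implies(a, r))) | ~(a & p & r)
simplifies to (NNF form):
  True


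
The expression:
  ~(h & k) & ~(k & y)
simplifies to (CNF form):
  (~h | ~k) & (~k | ~y)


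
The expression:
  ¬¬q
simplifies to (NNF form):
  q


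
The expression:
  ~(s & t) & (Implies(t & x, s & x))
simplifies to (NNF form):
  ~t | (~s & ~x)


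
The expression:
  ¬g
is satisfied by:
  {g: False}


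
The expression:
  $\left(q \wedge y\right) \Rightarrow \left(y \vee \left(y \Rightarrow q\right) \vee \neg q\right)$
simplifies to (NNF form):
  $\text{True}$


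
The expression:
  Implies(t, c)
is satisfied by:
  {c: True, t: False}
  {t: False, c: False}
  {t: True, c: True}


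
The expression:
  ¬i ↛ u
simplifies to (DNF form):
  ¬i ∧ ¬u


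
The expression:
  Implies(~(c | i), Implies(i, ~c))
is always true.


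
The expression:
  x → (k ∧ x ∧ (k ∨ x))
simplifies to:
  k ∨ ¬x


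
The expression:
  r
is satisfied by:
  {r: True}


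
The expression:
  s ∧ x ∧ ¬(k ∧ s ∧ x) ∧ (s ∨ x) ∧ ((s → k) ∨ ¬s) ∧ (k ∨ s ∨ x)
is never true.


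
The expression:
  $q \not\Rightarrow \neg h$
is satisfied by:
  {h: True, q: True}


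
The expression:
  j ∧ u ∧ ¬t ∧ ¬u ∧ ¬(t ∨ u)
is never true.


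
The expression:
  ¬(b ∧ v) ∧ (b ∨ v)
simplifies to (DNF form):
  (b ∧ ¬v) ∨ (v ∧ ¬b)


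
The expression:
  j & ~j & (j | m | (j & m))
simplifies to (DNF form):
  False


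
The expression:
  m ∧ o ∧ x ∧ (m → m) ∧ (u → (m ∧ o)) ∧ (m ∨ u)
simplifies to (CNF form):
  m ∧ o ∧ x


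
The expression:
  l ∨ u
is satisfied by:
  {l: True, u: True}
  {l: True, u: False}
  {u: True, l: False}


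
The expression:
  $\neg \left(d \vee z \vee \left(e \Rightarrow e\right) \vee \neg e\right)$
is never true.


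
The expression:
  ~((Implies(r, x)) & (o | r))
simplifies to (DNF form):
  (r & ~x) | (~o & ~r)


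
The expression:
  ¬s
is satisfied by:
  {s: False}


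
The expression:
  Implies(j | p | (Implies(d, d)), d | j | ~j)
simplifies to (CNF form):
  True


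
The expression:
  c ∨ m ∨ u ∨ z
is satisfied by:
  {c: True, z: True, m: True, u: True}
  {c: True, z: True, m: True, u: False}
  {c: True, z: True, u: True, m: False}
  {c: True, z: True, u: False, m: False}
  {c: True, m: True, u: True, z: False}
  {c: True, m: True, u: False, z: False}
  {c: True, m: False, u: True, z: False}
  {c: True, m: False, u: False, z: False}
  {z: True, m: True, u: True, c: False}
  {z: True, m: True, u: False, c: False}
  {z: True, u: True, m: False, c: False}
  {z: True, u: False, m: False, c: False}
  {m: True, u: True, z: False, c: False}
  {m: True, z: False, u: False, c: False}
  {u: True, z: False, m: False, c: False}


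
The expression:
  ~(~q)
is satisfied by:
  {q: True}


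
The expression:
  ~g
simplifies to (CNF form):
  ~g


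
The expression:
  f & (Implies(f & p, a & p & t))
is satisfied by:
  {a: True, t: True, f: True, p: False}
  {a: True, f: True, t: False, p: False}
  {t: True, f: True, a: False, p: False}
  {f: True, a: False, t: False, p: False}
  {a: True, p: True, t: True, f: True}


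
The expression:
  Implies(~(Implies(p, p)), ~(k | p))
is always true.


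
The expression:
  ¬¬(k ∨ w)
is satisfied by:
  {k: True, w: True}
  {k: True, w: False}
  {w: True, k: False}


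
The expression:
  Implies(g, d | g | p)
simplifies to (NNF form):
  True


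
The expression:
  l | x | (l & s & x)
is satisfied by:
  {x: True, l: True}
  {x: True, l: False}
  {l: True, x: False}


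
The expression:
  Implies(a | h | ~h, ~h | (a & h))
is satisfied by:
  {a: True, h: False}
  {h: False, a: False}
  {h: True, a: True}


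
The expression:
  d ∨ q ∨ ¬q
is always true.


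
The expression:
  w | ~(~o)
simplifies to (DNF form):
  o | w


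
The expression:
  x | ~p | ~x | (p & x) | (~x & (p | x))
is always true.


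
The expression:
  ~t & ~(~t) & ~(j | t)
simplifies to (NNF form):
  False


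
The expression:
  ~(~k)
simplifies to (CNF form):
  k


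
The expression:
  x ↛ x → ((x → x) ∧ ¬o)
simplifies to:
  True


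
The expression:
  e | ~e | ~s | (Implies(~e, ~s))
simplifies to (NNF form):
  True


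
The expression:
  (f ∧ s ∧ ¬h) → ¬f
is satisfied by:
  {h: True, s: False, f: False}
  {s: False, f: False, h: False}
  {f: True, h: True, s: False}
  {f: True, s: False, h: False}
  {h: True, s: True, f: False}
  {s: True, h: False, f: False}
  {f: True, s: True, h: True}


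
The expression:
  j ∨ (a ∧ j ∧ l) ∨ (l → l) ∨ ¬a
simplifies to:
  True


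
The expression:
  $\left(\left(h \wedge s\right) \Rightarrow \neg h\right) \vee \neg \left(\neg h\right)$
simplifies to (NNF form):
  $\text{True}$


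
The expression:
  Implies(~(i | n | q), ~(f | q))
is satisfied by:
  {n: True, i: True, q: True, f: False}
  {n: True, i: True, q: False, f: False}
  {n: True, q: True, i: False, f: False}
  {n: True, q: False, i: False, f: False}
  {i: True, q: True, n: False, f: False}
  {i: True, q: False, n: False, f: False}
  {q: True, n: False, i: False, f: False}
  {q: False, n: False, i: False, f: False}
  {f: True, n: True, i: True, q: True}
  {f: True, n: True, i: True, q: False}
  {f: True, n: True, q: True, i: False}
  {f: True, n: True, q: False, i: False}
  {f: True, i: True, q: True, n: False}
  {f: True, i: True, q: False, n: False}
  {f: True, q: True, i: False, n: False}


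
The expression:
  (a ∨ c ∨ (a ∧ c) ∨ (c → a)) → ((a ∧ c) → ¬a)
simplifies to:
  ¬a ∨ ¬c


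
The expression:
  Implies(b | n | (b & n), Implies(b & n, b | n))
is always true.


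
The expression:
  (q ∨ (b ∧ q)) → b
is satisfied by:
  {b: True, q: False}
  {q: False, b: False}
  {q: True, b: True}


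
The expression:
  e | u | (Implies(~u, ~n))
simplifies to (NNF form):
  e | u | ~n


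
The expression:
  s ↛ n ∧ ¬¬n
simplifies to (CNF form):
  False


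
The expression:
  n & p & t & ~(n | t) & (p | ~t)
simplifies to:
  False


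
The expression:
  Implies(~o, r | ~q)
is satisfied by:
  {r: True, o: True, q: False}
  {r: True, q: False, o: False}
  {o: True, q: False, r: False}
  {o: False, q: False, r: False}
  {r: True, o: True, q: True}
  {r: True, q: True, o: False}
  {o: True, q: True, r: False}


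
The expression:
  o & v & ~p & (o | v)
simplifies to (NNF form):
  o & v & ~p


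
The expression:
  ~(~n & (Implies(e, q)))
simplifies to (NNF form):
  n | (e & ~q)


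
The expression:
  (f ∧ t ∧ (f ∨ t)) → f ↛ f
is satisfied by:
  {t: False, f: False}
  {f: True, t: False}
  {t: True, f: False}


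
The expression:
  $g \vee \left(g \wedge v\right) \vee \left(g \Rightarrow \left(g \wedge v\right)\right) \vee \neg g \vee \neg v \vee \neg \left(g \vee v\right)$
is always true.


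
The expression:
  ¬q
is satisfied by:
  {q: False}


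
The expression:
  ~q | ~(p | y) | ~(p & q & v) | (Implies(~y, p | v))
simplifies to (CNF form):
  True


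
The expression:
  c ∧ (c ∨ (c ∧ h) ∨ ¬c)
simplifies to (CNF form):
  c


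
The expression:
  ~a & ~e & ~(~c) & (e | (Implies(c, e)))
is never true.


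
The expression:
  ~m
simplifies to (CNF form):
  ~m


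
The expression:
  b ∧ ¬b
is never true.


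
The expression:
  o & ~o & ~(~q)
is never true.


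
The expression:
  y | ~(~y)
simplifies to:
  y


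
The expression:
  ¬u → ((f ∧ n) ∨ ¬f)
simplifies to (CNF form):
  n ∨ u ∨ ¬f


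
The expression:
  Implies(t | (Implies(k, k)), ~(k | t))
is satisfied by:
  {t: False, k: False}


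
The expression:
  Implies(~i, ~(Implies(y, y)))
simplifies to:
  i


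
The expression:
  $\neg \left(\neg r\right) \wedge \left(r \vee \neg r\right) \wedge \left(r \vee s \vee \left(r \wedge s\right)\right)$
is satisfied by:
  {r: True}


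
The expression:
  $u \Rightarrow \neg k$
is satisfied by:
  {u: False, k: False}
  {k: True, u: False}
  {u: True, k: False}


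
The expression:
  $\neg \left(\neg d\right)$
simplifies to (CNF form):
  $d$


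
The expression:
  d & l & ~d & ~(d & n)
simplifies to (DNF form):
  False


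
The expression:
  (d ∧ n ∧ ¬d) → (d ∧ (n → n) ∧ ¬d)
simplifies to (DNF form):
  True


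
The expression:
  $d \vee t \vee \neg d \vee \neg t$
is always true.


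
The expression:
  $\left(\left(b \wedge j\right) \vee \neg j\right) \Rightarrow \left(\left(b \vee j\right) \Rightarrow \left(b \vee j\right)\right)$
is always true.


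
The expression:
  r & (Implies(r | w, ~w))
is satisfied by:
  {r: True, w: False}


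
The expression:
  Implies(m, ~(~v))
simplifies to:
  v | ~m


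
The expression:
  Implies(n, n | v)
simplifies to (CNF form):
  True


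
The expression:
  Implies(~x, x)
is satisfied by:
  {x: True}


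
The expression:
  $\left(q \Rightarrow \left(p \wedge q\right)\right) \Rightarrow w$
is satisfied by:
  {q: True, w: True, p: False}
  {w: True, p: False, q: False}
  {q: True, w: True, p: True}
  {w: True, p: True, q: False}
  {q: True, p: False, w: False}


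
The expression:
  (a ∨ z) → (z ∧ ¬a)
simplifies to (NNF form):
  ¬a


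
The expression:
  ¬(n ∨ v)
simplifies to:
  ¬n ∧ ¬v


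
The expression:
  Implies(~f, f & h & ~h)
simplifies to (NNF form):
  f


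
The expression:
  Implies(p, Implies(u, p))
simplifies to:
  True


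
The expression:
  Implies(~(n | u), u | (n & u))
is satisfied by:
  {n: True, u: True}
  {n: True, u: False}
  {u: True, n: False}


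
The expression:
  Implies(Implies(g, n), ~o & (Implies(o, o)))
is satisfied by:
  {g: True, n: False, o: False}
  {n: False, o: False, g: False}
  {g: True, n: True, o: False}
  {n: True, g: False, o: False}
  {o: True, g: True, n: False}


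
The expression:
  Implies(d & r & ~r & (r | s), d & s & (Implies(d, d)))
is always true.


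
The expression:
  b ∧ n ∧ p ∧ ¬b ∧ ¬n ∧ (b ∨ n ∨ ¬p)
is never true.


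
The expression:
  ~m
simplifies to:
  ~m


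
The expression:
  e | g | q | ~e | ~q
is always true.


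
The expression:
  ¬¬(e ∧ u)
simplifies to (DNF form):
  e ∧ u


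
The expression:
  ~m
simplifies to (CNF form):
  ~m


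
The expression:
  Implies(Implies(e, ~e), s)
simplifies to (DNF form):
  e | s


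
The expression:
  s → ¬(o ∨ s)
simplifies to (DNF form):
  ¬s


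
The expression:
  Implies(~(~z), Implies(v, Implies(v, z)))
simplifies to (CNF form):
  True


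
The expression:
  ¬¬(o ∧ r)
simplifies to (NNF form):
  o ∧ r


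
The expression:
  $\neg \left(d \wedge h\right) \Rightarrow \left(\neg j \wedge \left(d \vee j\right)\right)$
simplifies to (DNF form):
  $\left(d \wedge h\right) \vee \left(d \wedge \neg j\right)$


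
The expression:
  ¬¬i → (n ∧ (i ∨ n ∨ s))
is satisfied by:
  {n: True, i: False}
  {i: False, n: False}
  {i: True, n: True}


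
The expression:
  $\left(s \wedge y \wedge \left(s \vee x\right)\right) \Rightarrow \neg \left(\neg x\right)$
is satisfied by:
  {x: True, s: False, y: False}
  {s: False, y: False, x: False}
  {x: True, y: True, s: False}
  {y: True, s: False, x: False}
  {x: True, s: True, y: False}
  {s: True, x: False, y: False}
  {x: True, y: True, s: True}


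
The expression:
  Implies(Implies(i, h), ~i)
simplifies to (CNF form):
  ~h | ~i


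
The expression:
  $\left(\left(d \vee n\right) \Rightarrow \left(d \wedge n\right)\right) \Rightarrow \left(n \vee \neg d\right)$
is always true.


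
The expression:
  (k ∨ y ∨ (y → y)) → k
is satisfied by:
  {k: True}


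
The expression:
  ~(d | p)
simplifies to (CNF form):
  ~d & ~p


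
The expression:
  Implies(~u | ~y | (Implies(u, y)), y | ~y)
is always true.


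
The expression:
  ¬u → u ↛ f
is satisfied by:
  {u: True}


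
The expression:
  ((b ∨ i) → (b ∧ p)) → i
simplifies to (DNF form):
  i ∨ (b ∧ ¬p)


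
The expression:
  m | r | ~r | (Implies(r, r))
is always true.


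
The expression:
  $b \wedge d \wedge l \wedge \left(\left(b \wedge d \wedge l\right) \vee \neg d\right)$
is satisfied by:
  {b: True, d: True, l: True}


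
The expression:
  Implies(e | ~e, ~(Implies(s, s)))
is never true.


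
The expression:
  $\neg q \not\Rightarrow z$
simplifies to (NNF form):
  $\neg q \wedge \neg z$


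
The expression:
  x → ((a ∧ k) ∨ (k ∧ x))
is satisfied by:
  {k: True, x: False}
  {x: False, k: False}
  {x: True, k: True}


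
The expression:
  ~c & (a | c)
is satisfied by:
  {a: True, c: False}


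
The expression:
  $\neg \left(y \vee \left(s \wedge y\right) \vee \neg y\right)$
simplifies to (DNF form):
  $\text{False}$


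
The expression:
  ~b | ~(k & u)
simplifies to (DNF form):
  ~b | ~k | ~u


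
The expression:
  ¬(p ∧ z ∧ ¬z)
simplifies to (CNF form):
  True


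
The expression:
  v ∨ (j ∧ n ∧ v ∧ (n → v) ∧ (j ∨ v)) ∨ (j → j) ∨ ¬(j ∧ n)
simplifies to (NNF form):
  True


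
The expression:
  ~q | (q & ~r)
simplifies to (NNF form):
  ~q | ~r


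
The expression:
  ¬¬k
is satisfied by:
  {k: True}


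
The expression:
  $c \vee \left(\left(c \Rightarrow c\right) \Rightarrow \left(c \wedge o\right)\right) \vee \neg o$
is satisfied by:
  {c: True, o: False}
  {o: False, c: False}
  {o: True, c: True}


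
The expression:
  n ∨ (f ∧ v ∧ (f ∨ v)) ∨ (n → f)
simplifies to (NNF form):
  True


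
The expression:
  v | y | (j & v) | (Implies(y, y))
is always true.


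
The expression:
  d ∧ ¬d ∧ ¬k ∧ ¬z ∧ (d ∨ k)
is never true.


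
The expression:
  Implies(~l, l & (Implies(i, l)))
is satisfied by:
  {l: True}


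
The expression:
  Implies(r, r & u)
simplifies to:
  u | ~r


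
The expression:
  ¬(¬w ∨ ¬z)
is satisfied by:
  {z: True, w: True}


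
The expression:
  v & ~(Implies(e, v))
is never true.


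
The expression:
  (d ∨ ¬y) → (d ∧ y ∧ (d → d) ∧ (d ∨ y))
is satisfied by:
  {y: True}


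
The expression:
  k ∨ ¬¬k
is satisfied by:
  {k: True}


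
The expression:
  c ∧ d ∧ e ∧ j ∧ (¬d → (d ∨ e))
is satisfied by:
  {c: True, j: True, e: True, d: True}


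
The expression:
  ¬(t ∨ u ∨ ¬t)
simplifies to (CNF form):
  False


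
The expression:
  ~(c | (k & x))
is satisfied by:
  {k: False, c: False, x: False}
  {x: True, k: False, c: False}
  {k: True, x: False, c: False}


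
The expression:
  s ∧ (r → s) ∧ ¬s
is never true.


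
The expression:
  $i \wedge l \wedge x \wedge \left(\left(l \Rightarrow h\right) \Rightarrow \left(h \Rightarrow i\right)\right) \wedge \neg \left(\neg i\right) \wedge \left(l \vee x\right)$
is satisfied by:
  {i: True, x: True, l: True}


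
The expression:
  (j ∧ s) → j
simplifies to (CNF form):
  True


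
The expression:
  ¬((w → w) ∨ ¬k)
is never true.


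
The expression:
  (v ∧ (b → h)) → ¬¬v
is always true.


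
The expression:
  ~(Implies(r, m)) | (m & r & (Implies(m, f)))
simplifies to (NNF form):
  r & (f | ~m)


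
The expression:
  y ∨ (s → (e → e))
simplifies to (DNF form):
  True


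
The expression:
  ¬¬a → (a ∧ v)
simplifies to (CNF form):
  v ∨ ¬a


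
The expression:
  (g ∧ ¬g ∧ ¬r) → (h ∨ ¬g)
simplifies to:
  True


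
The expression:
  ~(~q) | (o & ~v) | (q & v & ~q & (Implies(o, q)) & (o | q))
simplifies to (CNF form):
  (o | q) & (q | ~v)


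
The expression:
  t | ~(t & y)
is always true.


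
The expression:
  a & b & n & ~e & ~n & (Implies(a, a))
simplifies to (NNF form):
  False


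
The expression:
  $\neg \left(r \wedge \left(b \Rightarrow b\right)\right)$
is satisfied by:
  {r: False}


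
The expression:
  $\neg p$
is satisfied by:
  {p: False}


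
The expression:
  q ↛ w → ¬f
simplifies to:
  w ∨ ¬f ∨ ¬q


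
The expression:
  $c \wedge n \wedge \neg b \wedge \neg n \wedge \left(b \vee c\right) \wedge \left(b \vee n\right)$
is never true.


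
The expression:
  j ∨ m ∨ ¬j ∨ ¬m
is always true.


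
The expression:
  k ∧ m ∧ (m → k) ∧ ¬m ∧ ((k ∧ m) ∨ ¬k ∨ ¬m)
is never true.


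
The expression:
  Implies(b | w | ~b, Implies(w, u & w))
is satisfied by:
  {u: True, w: False}
  {w: False, u: False}
  {w: True, u: True}


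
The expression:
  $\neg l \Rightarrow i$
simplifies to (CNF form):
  $i \vee l$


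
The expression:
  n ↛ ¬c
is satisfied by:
  {c: True, n: True}


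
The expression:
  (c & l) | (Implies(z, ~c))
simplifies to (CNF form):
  l | ~c | ~z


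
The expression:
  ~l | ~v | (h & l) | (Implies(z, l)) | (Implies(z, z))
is always true.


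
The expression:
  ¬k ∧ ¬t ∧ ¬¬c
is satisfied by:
  {c: True, t: False, k: False}


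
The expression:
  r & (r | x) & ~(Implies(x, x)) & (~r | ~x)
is never true.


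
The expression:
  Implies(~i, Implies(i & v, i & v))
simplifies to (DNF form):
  True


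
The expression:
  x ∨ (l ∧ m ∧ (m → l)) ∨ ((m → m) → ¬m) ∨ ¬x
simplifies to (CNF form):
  True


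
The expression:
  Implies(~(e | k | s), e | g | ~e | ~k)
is always true.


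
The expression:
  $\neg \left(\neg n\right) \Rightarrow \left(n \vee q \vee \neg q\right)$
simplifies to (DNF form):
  $\text{True}$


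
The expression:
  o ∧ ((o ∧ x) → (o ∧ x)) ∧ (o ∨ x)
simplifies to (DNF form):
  o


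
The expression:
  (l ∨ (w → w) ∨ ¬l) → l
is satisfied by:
  {l: True}


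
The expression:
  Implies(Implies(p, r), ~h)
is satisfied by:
  {p: True, r: False, h: False}
  {r: False, h: False, p: False}
  {p: True, r: True, h: False}
  {r: True, p: False, h: False}
  {h: True, p: True, r: False}


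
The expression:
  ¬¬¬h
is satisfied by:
  {h: False}


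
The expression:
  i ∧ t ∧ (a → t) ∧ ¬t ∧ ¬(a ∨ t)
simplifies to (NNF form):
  False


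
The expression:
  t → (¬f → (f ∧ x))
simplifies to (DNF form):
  f ∨ ¬t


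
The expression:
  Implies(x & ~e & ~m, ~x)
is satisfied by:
  {m: True, e: True, x: False}
  {m: True, e: False, x: False}
  {e: True, m: False, x: False}
  {m: False, e: False, x: False}
  {x: True, m: True, e: True}
  {x: True, m: True, e: False}
  {x: True, e: True, m: False}


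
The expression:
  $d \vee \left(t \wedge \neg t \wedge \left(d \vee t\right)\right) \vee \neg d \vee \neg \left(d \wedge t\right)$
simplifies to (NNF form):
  $\text{True}$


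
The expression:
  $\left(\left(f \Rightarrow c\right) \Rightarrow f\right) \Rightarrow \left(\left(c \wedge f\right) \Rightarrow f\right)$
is always true.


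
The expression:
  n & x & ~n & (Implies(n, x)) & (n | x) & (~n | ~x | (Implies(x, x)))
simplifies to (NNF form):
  False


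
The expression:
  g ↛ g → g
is always true.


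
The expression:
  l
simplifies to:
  l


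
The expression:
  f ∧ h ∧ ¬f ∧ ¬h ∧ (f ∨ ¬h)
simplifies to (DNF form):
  False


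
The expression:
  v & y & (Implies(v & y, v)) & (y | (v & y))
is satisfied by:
  {y: True, v: True}


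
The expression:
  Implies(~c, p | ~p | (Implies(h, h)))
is always true.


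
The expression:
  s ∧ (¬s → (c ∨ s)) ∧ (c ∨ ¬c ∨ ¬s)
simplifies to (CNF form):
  s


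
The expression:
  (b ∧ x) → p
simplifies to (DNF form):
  p ∨ ¬b ∨ ¬x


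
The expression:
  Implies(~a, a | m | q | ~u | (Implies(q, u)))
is always true.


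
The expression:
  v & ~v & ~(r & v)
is never true.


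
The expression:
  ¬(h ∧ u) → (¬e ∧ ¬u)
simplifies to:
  (h ∧ u) ∨ (¬e ∧ ¬u)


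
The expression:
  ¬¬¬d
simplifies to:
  ¬d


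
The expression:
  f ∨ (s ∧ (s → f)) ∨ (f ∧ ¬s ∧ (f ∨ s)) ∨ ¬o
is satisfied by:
  {f: True, o: False}
  {o: False, f: False}
  {o: True, f: True}


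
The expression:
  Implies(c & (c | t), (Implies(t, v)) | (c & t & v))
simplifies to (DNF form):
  v | ~c | ~t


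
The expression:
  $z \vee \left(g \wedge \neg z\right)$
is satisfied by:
  {z: True, g: True}
  {z: True, g: False}
  {g: True, z: False}


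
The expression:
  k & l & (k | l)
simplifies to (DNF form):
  k & l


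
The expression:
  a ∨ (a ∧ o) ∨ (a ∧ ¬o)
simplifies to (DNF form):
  a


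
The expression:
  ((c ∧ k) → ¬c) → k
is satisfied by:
  {k: True}


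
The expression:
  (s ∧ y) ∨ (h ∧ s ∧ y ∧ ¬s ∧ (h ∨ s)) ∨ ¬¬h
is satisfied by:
  {h: True, s: True, y: True}
  {h: True, s: True, y: False}
  {h: True, y: True, s: False}
  {h: True, y: False, s: False}
  {s: True, y: True, h: False}


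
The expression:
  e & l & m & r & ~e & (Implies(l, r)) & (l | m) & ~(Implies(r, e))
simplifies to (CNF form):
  False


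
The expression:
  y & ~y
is never true.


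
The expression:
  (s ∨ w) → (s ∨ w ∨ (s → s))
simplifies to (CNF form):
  True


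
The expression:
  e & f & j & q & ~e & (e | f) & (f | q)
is never true.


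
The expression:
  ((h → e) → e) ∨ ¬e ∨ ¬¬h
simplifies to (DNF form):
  True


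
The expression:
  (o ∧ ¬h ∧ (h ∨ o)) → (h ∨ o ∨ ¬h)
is always true.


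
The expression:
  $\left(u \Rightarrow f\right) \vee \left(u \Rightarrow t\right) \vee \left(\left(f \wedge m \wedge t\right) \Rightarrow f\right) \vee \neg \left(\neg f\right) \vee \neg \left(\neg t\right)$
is always true.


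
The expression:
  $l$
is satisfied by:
  {l: True}


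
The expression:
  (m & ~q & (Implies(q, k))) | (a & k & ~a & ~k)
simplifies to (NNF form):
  m & ~q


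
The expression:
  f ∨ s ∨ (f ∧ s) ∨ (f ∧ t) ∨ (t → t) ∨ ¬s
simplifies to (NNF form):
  True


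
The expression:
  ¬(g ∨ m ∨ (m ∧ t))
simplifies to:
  ¬g ∧ ¬m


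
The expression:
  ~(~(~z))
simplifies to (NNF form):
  ~z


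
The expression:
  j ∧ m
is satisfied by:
  {m: True, j: True}


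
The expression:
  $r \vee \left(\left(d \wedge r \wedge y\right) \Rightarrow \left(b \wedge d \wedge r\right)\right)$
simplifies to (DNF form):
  $\text{True}$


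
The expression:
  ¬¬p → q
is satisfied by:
  {q: True, p: False}
  {p: False, q: False}
  {p: True, q: True}


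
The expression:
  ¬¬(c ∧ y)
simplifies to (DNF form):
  c ∧ y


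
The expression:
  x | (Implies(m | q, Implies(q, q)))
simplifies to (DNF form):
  True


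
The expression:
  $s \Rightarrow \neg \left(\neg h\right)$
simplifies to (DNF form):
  $h \vee \neg s$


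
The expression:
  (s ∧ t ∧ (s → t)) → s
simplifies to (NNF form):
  True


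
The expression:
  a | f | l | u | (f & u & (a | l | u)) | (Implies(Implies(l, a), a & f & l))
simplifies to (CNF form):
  a | f | l | u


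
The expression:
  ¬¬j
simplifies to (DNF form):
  j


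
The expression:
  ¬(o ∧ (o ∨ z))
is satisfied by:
  {o: False}


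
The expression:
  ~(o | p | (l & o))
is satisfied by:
  {o: False, p: False}


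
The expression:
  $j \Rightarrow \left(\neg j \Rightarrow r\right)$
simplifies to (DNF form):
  $\text{True}$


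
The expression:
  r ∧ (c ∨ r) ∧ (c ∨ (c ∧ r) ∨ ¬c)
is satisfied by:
  {r: True}


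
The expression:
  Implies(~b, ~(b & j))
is always true.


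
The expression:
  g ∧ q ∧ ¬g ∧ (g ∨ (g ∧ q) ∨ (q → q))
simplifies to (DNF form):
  False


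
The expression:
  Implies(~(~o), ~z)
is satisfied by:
  {o: False, z: False}
  {z: True, o: False}
  {o: True, z: False}


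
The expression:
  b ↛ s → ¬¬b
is always true.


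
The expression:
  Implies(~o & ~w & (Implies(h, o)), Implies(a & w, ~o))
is always true.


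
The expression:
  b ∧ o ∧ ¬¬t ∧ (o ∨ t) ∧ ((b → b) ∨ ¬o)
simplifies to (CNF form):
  b ∧ o ∧ t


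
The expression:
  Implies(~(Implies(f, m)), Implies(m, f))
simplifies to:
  True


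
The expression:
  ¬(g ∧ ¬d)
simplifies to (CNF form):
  d ∨ ¬g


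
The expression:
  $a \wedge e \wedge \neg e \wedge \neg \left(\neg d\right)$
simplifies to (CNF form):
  $\text{False}$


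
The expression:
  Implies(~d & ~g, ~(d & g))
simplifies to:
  True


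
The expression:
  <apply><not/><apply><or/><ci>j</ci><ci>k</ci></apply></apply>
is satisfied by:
  {j: False, k: False}


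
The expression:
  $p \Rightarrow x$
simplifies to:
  $x \vee \neg p$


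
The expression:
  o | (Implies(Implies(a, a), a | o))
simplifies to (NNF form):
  a | o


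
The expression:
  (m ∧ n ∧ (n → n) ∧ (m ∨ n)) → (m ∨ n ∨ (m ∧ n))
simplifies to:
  True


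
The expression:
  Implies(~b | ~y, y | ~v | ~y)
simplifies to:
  True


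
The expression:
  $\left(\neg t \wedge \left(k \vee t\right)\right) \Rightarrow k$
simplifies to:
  $\text{True}$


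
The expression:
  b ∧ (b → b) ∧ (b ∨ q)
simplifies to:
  b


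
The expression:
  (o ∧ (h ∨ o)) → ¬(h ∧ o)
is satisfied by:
  {h: False, o: False}
  {o: True, h: False}
  {h: True, o: False}


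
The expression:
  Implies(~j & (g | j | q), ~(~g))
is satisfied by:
  {g: True, j: True, q: False}
  {g: True, j: False, q: False}
  {j: True, g: False, q: False}
  {g: False, j: False, q: False}
  {g: True, q: True, j: True}
  {g: True, q: True, j: False}
  {q: True, j: True, g: False}


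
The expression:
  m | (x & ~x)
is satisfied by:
  {m: True}


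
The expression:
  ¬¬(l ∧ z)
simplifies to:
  l ∧ z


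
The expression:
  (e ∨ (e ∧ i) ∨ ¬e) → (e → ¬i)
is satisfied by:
  {e: False, i: False}
  {i: True, e: False}
  {e: True, i: False}


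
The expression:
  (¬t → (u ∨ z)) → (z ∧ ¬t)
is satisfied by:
  {z: True, t: False, u: False}
  {t: False, u: False, z: False}
  {z: True, u: True, t: False}
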